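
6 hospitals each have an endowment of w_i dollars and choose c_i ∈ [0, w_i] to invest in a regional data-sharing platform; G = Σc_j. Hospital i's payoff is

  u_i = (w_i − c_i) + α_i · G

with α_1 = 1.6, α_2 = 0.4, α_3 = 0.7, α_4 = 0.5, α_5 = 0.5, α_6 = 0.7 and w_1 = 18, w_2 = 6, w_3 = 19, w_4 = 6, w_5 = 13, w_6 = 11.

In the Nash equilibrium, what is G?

18

∂u_i/∂c_i = α_i − 1, so hospital i contributes w_i if α_i > 1, else 0.
α_i > 1 for i ∈ {1}; NE contributions (18, 0, 0, 0, 0, 0), G = 18.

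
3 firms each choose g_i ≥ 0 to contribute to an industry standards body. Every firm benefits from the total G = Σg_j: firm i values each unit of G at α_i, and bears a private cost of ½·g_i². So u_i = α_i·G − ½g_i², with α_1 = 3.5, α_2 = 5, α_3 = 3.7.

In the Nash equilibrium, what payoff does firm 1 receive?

36.575

Firm i's FOC: ∂u_i/∂g_i = α_i − g_i = 0, so g_i* = α_i.
NE contributions = (3.5, 5, 3.7); G = 12.2.
u_1 = α_1·G − ½·(g_1)² = 3.5·12.2 − ½·3.5² = 36.575.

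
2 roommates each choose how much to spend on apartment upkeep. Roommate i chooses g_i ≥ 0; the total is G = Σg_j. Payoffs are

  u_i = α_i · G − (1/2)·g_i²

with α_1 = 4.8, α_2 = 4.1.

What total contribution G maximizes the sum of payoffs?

17.8

Planner FOC: ∂(Σu_j)/∂g_i = (Σα_j) − g_i = 0, so g_i^SO = Σα_j = 8.9 for every i; G^SO = 17.8.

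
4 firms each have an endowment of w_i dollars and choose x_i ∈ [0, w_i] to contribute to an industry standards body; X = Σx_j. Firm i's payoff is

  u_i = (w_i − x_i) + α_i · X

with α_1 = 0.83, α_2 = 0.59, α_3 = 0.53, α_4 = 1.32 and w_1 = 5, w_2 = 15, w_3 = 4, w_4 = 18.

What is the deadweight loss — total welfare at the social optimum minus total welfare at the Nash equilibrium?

∂u_i/∂x_i = α_i − 1, so firm i contributes w_i if α_i > 1, else 0.
α_i > 1 for i ∈ {4}; NE contributions (0, 0, 0, 18), X = 18.
W^NE = Σw_i − X^NE + (Σα_i)·X^NE = 42 + 2.27·18 = 82.86.
Planner: ∂(Σu_j)/∂x_i = Σα_j − 1 = 2.27 > 0, so everyone contributes w_i; X^SO = 42, W^SO = 42 + 2.27·42 = 137.34.
Deadweight loss = 54.48.

54.48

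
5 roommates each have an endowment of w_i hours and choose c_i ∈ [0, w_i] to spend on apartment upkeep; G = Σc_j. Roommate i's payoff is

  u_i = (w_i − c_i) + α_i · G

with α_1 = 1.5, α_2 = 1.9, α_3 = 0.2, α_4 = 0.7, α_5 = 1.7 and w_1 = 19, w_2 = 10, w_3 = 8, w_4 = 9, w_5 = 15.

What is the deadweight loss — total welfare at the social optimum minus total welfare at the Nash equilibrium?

∂u_i/∂c_i = α_i − 1, so roommate i contributes w_i if α_i > 1, else 0.
α_i > 1 for i ∈ {1, 2, 5}; NE contributions (19, 10, 0, 0, 15), G = 44.
W^NE = Σw_i − G^NE + (Σα_i)·G^NE = 61 + 5·44 = 281.
Planner: ∂(Σu_j)/∂c_i = Σα_j − 1 = 5 > 0, so everyone contributes w_i; G^SO = 61, W^SO = 61 + 5·61 = 366.
Deadweight loss = 85.

85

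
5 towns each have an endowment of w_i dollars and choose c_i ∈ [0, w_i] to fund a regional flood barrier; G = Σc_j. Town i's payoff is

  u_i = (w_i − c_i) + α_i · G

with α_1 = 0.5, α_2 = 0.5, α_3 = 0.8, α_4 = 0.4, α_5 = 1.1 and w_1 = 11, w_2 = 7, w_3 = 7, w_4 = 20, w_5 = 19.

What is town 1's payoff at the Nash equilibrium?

20.5

∂u_i/∂c_i = α_i − 1, so town i contributes w_i if α_i > 1, else 0.
α_i > 1 for i ∈ {5}; NE contributions (0, 0, 0, 0, 19), G = 19.
u_1 = (11 − 0) + 0.5·19 = 20.5.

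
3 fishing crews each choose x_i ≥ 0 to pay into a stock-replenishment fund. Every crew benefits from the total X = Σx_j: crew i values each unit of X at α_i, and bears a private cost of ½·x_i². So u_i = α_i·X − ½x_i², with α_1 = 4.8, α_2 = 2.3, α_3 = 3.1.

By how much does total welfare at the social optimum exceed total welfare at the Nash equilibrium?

Crew i's FOC: ∂u_i/∂x_i = α_i − x_i = 0, so x_i* = α_i.
NE contributions = (4.8, 2.3, 3.1); X = 10.2.
W^NE = (Σα)·X − ½Σα_i² = 10.2² − ½·37.94 = 85.07.
Planner sets x_i = Σα_j = 10.2 for every i, so X^SO = 3·10.2 = 30.6.
W^SO = (Σα)·X^SO − ½·3·(Σα)² = (3/2)·10.2² = 156.06.
Deadweight loss = W^SO − W^NE = 70.99.

70.99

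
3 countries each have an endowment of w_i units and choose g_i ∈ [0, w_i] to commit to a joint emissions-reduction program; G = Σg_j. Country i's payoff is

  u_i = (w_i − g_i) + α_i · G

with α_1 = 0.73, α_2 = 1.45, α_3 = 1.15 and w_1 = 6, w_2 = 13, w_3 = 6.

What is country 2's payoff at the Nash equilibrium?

27.55

∂u_i/∂g_i = α_i − 1, so country i contributes w_i if α_i > 1, else 0.
α_i > 1 for i ∈ {2, 3}; NE contributions (0, 13, 6), G = 19.
u_2 = (13 − 13) + 1.45·19 = 27.55.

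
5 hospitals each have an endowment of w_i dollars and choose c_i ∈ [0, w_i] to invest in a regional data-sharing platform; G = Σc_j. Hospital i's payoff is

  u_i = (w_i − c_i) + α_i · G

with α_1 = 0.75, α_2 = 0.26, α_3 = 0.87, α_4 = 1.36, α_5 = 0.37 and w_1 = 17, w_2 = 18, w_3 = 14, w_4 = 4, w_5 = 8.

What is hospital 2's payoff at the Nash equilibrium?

19.04

∂u_i/∂c_i = α_i − 1, so hospital i contributes w_i if α_i > 1, else 0.
α_i > 1 for i ∈ {4}; NE contributions (0, 0, 0, 4, 0), G = 4.
u_2 = (18 − 0) + 0.26·4 = 19.04.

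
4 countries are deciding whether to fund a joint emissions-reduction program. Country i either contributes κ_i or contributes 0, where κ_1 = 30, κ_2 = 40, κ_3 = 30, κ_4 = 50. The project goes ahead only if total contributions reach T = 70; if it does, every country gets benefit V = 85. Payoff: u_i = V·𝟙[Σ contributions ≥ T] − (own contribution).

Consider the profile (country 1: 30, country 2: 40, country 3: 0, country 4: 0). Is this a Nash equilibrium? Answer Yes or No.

Yes

Total = 70 ≥ 70: provided.
Country 1 (pledges 30, payoff 55): dropping to 0 → total 40, payoff 0. No gain.
Country 2 (pledges 40, payoff 45): dropping to 0 → total 30, payoff 0. No gain.
Country 3 (pledges 0, payoff 85): pledging 30 → total 100, payoff 55. No gain.
Country 4 (pledges 0, payoff 85): pledging 50 → total 120, payoff 35. No gain.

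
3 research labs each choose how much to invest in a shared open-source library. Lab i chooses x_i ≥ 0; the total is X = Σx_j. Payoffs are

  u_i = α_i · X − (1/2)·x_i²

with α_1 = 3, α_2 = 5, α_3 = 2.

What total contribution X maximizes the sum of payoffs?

Planner FOC: ∂(Σu_j)/∂x_i = (Σα_j) − x_i = 0, so x_i^SO = Σα_j = 10 for every i; X^SO = 30.

30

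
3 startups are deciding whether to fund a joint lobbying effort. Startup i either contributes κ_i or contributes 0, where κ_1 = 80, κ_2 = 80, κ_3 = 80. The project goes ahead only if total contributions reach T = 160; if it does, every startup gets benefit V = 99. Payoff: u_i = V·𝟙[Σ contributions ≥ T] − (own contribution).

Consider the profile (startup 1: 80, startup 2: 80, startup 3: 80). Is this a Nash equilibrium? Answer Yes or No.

Total = 240 ≥ 160: provided.
Startup 1 (pledges 80, payoff 19): dropping to 0 → total 160, payoff 99. Profitable deviation.

No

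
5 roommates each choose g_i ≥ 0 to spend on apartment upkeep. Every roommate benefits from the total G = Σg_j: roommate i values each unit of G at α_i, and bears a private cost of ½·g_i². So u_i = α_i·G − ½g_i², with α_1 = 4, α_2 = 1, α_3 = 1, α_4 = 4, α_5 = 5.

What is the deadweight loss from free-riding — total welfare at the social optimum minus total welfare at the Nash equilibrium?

367

Roommate i's FOC: ∂u_i/∂g_i = α_i − g_i = 0, so g_i* = α_i.
NE contributions = (4, 1, 1, 4, 5); G = 15.
W^NE = (Σα)·G − ½Σα_i² = 15² − ½·59 = 195.5.
Planner sets g_i = Σα_j = 15 for every i, so G^SO = 5·15 = 75.
W^SO = (Σα)·G^SO − ½·5·(Σα)² = (5/2)·15² = 562.5.
Deadweight loss = W^SO − W^NE = 367.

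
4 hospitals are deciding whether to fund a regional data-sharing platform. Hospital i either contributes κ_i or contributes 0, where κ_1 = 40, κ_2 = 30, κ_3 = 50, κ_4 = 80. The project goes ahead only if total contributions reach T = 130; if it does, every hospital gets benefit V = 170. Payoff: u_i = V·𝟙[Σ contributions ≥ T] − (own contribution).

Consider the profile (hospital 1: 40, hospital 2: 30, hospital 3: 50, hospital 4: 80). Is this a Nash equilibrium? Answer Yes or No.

Total = 200 ≥ 130: provided.
Hospital 1 (pledges 40, payoff 130): dropping to 0 → total 160, payoff 170. Profitable deviation.

No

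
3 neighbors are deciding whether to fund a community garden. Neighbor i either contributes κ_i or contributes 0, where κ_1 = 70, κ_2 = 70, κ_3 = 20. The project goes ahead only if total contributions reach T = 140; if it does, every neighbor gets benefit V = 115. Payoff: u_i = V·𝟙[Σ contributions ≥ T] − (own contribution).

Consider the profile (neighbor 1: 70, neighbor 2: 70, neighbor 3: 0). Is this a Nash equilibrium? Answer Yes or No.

Yes

Total = 140 ≥ 140: provided.
Neighbor 1 (pledges 70, payoff 45): dropping to 0 → total 70, payoff 0. No gain.
Neighbor 2 (pledges 70, payoff 45): dropping to 0 → total 70, payoff 0. No gain.
Neighbor 3 (pledges 0, payoff 115): pledging 20 → total 160, payoff 95. No gain.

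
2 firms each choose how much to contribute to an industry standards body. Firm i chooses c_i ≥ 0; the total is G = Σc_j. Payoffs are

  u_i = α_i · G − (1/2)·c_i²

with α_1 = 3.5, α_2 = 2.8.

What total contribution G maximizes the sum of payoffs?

Planner FOC: ∂(Σu_j)/∂c_i = (Σα_j) − c_i = 0, so c_i^SO = Σα_j = 6.3 for every i; G^SO = 12.6.

12.6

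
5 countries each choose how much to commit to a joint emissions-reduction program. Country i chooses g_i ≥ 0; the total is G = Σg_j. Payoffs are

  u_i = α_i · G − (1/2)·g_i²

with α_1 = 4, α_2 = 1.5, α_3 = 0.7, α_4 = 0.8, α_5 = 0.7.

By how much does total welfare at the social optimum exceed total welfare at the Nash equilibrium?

98.87

Country i's FOC: ∂u_i/∂g_i = α_i − g_i = 0, so g_i* = α_i.
NE contributions = (4, 1.5, 0.7, 0.8, 0.7); G = 7.7.
W^NE = (Σα)·G − ½Σα_i² = 7.7² − ½·19.87 = 49.355.
Planner sets g_i = Σα_j = 7.7 for every i, so G^SO = 5·7.7 = 38.5.
W^SO = (Σα)·G^SO − ½·5·(Σα)² = (5/2)·7.7² = 148.225.
Deadweight loss = W^SO − W^NE = 98.87.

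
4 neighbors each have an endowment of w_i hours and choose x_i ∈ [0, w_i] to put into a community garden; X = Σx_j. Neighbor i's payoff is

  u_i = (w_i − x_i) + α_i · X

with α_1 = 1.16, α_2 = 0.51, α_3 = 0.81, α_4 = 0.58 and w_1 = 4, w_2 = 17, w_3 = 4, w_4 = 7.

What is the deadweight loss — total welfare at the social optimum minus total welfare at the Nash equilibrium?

∂u_i/∂x_i = α_i − 1, so neighbor i contributes w_i if α_i > 1, else 0.
α_i > 1 for i ∈ {1}; NE contributions (4, 0, 0, 0), X = 4.
W^NE = Σw_i − X^NE + (Σα_i)·X^NE = 32 + 2.06·4 = 40.24.
Planner: ∂(Σu_j)/∂x_i = Σα_j − 1 = 2.06 > 0, so everyone contributes w_i; X^SO = 32, W^SO = 32 + 2.06·32 = 97.92.
Deadweight loss = 57.68.

57.68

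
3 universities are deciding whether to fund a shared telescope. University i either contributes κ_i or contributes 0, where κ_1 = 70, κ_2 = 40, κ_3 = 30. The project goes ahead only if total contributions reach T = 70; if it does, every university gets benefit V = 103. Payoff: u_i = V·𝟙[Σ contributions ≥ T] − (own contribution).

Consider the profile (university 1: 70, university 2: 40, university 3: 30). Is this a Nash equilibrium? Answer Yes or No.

No

Total = 140 ≥ 70: provided.
University 1 (pledges 70, payoff 33): dropping to 0 → total 70, payoff 103. Profitable deviation.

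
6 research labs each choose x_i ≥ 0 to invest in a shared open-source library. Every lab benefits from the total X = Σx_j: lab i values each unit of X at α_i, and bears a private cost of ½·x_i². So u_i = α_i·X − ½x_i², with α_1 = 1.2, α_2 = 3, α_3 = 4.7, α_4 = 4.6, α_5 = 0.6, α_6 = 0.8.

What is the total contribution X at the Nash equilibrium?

Lab i's FOC: ∂u_i/∂x_i = α_i − x_i = 0, so x_i* = α_i.
NE contributions = (1.2, 3, 4.7, 4.6, 0.6, 0.8); X = 14.9.

14.9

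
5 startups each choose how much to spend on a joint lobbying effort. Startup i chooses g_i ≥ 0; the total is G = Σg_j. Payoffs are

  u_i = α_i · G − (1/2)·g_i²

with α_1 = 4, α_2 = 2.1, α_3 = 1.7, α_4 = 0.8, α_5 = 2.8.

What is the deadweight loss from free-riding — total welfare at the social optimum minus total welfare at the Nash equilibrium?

210.83

Startup i's FOC: ∂u_i/∂g_i = α_i − g_i = 0, so g_i* = α_i.
NE contributions = (4, 2.1, 1.7, 0.8, 2.8); G = 11.4.
W^NE = (Σα)·G − ½Σα_i² = 11.4² − ½·31.78 = 114.07.
Planner sets g_i = Σα_j = 11.4 for every i, so G^SO = 5·11.4 = 57.
W^SO = (Σα)·G^SO − ½·5·(Σα)² = (5/2)·11.4² = 324.9.
Deadweight loss = W^SO − W^NE = 210.83.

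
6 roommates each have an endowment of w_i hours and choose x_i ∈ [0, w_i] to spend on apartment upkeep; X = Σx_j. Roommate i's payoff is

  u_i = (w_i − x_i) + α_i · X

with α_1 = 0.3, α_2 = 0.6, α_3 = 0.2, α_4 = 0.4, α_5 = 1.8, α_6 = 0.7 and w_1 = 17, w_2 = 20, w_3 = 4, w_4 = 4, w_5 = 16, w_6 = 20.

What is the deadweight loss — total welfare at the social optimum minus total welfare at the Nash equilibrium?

∂u_i/∂x_i = α_i − 1, so roommate i contributes w_i if α_i > 1, else 0.
α_i > 1 for i ∈ {5}; NE contributions (0, 0, 0, 0, 16, 0), X = 16.
W^NE = Σw_i − X^NE + (Σα_i)·X^NE = 81 + 3·16 = 129.
Planner: ∂(Σu_j)/∂x_i = Σα_j − 1 = 3 > 0, so everyone contributes w_i; X^SO = 81, W^SO = 81 + 3·81 = 324.
Deadweight loss = 195.

195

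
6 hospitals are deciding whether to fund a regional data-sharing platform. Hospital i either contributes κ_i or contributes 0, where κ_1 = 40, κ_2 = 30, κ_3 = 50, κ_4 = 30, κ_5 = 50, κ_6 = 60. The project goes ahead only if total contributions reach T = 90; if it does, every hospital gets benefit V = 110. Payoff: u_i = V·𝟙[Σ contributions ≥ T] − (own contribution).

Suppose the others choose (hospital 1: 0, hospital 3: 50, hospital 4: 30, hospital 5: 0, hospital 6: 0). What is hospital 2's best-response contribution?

Others' total = 80. Contributing 30 brings total to 110 ≥ 90: gain V − κ_2 = 80.
Best response: 30.

30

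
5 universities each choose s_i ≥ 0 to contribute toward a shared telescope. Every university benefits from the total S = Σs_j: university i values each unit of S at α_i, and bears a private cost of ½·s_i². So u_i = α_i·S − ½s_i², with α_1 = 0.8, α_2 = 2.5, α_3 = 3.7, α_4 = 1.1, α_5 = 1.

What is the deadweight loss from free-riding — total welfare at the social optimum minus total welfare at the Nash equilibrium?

135.61

University i's FOC: ∂u_i/∂s_i = α_i − s_i = 0, so s_i* = α_i.
NE contributions = (0.8, 2.5, 3.7, 1.1, 1); S = 9.1.
W^NE = (Σα)·S − ½Σα_i² = 9.1² − ½·22.79 = 71.415.
Planner sets s_i = Σα_j = 9.1 for every i, so S^SO = 5·9.1 = 45.5.
W^SO = (Σα)·S^SO − ½·5·(Σα)² = (5/2)·9.1² = 207.025.
Deadweight loss = W^SO − W^NE = 135.61.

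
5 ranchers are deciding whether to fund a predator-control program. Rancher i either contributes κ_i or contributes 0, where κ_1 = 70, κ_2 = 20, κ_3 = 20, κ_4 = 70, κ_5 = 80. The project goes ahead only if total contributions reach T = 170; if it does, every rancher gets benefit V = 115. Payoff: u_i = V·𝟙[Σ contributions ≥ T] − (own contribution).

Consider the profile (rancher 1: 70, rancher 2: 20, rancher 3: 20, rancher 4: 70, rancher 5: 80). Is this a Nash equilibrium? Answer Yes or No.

No

Total = 260 ≥ 170: provided.
Rancher 1 (pledges 70, payoff 45): dropping to 0 → total 190, payoff 115. Profitable deviation.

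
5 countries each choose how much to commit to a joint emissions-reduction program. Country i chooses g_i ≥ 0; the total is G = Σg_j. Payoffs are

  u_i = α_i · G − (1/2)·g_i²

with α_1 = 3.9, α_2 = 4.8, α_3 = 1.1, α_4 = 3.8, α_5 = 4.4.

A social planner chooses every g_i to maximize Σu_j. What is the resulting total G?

90

Planner FOC: ∂(Σu_j)/∂g_i = (Σα_j) − g_i = 0, so g_i^SO = Σα_j = 18 for every i; G^SO = 90.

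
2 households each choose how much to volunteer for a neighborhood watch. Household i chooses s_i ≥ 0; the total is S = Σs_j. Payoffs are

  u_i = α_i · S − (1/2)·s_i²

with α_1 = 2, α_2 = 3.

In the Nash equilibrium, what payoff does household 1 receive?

Household i's FOC: ∂u_i/∂s_i = α_i − s_i = 0, so s_i* = α_i.
NE contributions = (2, 3); S = 5.
u_1 = α_1·S − ½·(s_1)² = 2·5 − ½·2² = 8.

8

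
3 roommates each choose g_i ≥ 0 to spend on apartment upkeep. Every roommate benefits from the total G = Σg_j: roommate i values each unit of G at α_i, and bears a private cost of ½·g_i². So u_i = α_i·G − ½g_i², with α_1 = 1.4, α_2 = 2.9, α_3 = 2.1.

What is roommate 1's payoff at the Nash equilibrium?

Roommate i's FOC: ∂u_i/∂g_i = α_i − g_i = 0, so g_i* = α_i.
NE contributions = (1.4, 2.9, 2.1); G = 6.4.
u_1 = α_1·G − ½·(g_1)² = 1.4·6.4 − ½·1.4² = 7.98.

7.98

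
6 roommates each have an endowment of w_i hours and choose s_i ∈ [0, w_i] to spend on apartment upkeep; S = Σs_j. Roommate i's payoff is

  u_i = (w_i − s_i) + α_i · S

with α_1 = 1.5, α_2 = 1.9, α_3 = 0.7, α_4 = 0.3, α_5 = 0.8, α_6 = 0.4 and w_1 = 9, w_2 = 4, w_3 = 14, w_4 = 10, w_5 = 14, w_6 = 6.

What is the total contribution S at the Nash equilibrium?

∂u_i/∂s_i = α_i − 1, so roommate i contributes w_i if α_i > 1, else 0.
α_i > 1 for i ∈ {1, 2}; NE contributions (9, 4, 0, 0, 0, 0), S = 13.

13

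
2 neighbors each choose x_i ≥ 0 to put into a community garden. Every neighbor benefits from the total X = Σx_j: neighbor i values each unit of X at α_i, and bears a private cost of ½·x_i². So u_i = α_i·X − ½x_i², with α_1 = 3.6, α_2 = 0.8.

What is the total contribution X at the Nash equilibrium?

Neighbor i's FOC: ∂u_i/∂x_i = α_i − x_i = 0, so x_i* = α_i.
NE contributions = (3.6, 0.8); X = 4.4.

4.4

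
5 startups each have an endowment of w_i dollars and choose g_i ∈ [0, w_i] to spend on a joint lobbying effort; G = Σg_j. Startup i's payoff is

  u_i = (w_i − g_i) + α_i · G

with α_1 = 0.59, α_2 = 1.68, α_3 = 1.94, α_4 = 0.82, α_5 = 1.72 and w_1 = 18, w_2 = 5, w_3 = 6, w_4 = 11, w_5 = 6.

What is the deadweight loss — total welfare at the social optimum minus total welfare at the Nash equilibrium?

∂u_i/∂g_i = α_i − 1, so startup i contributes w_i if α_i > 1, else 0.
α_i > 1 for i ∈ {2, 3, 5}; NE contributions (0, 5, 6, 0, 6), G = 17.
W^NE = Σw_i − G^NE + (Σα_i)·G^NE = 46 + 5.75·17 = 143.75.
Planner: ∂(Σu_j)/∂g_i = Σα_j − 1 = 5.75 > 0, so everyone contributes w_i; G^SO = 46, W^SO = 46 + 5.75·46 = 310.5.
Deadweight loss = 166.75.

166.75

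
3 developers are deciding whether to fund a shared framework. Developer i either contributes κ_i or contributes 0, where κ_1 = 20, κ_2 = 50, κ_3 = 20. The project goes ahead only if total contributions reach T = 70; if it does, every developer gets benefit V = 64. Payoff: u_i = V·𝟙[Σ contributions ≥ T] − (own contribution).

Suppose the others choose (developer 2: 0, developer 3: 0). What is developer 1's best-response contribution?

Others' total = 0. Even contributing 20 gives 20 < 70: no benefit either way.
Best response: 0.

0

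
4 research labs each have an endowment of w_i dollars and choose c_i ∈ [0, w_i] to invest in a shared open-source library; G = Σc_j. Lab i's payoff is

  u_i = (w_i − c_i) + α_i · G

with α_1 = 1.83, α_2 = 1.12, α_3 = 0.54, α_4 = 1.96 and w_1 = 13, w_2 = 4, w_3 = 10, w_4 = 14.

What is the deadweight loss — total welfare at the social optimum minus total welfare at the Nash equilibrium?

∂u_i/∂c_i = α_i − 1, so lab i contributes w_i if α_i > 1, else 0.
α_i > 1 for i ∈ {1, 2, 4}; NE contributions (13, 4, 0, 14), G = 31.
W^NE = Σw_i − G^NE + (Σα_i)·G^NE = 41 + 4.45·31 = 178.95.
Planner: ∂(Σu_j)/∂c_i = Σα_j − 1 = 4.45 > 0, so everyone contributes w_i; G^SO = 41, W^SO = 41 + 4.45·41 = 223.45.
Deadweight loss = 44.5.

44.5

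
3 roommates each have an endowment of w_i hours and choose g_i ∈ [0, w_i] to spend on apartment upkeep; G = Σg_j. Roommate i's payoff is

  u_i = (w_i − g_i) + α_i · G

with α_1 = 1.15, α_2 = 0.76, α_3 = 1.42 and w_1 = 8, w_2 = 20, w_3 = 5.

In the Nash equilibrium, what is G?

∂u_i/∂g_i = α_i − 1, so roommate i contributes w_i if α_i > 1, else 0.
α_i > 1 for i ∈ {1, 3}; NE contributions (8, 0, 5), G = 13.

13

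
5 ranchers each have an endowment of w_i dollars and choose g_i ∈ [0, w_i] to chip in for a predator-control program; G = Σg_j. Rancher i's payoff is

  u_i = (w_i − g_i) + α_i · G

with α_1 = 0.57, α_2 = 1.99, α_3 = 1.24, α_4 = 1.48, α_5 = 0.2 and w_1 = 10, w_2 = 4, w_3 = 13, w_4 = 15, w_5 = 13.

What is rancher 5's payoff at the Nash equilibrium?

∂u_i/∂g_i = α_i − 1, so rancher i contributes w_i if α_i > 1, else 0.
α_i > 1 for i ∈ {2, 3, 4}; NE contributions (0, 4, 13, 15, 0), G = 32.
u_5 = (13 − 0) + 0.2·32 = 19.4.

19.4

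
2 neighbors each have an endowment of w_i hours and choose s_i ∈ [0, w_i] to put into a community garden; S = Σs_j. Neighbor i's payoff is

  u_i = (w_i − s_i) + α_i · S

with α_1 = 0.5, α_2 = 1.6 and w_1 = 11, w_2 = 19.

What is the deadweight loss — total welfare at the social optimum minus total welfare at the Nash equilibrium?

12.1

∂u_i/∂s_i = α_i − 1, so neighbor i contributes w_i if α_i > 1, else 0.
α_i > 1 for i ∈ {2}; NE contributions (0, 19), S = 19.
W^NE = Σw_i − S^NE + (Σα_i)·S^NE = 30 + 1.1·19 = 50.9.
Planner: ∂(Σu_j)/∂s_i = Σα_j − 1 = 1.1 > 0, so everyone contributes w_i; S^SO = 30, W^SO = 30 + 1.1·30 = 63.
Deadweight loss = 12.1.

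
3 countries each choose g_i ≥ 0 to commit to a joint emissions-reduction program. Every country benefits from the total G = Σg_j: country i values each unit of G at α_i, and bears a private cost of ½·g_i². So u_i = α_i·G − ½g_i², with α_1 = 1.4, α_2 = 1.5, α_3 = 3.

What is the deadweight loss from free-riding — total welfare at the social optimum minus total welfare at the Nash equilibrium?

Country i's FOC: ∂u_i/∂g_i = α_i − g_i = 0, so g_i* = α_i.
NE contributions = (1.4, 1.5, 3); G = 5.9.
W^NE = (Σα)·G − ½Σα_i² = 5.9² − ½·13.21 = 28.205.
Planner sets g_i = Σα_j = 5.9 for every i, so G^SO = 3·5.9 = 17.7.
W^SO = (Σα)·G^SO − ½·3·(Σα)² = (3/2)·5.9² = 52.215.
Deadweight loss = W^SO − W^NE = 24.01.

24.01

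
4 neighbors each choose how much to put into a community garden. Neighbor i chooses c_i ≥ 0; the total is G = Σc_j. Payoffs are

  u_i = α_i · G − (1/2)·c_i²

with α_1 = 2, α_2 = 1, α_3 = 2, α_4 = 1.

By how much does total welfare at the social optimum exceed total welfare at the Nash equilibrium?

Neighbor i's FOC: ∂u_i/∂c_i = α_i − c_i = 0, so c_i* = α_i.
NE contributions = (2, 1, 2, 1); G = 6.
W^NE = (Σα)·G − ½Σα_i² = 6² − ½·10 = 31.
Planner sets c_i = Σα_j = 6 for every i, so G^SO = 4·6 = 24.
W^SO = (Σα)·G^SO − ½·4·(Σα)² = (4/2)·6² = 72.
Deadweight loss = W^SO − W^NE = 41.

41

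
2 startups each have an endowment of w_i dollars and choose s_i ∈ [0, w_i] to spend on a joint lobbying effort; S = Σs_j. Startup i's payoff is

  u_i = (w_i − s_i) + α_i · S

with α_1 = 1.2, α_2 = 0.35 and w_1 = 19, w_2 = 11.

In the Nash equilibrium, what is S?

19

∂u_i/∂s_i = α_i − 1, so startup i contributes w_i if α_i > 1, else 0.
α_i > 1 for i ∈ {1}; NE contributions (19, 0), S = 19.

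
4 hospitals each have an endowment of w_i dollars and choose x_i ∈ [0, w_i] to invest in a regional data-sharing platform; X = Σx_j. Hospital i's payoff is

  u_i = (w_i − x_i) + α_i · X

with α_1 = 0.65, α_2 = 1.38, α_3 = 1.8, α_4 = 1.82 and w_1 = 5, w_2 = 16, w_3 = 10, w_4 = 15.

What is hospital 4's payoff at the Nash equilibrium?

∂u_i/∂x_i = α_i − 1, so hospital i contributes w_i if α_i > 1, else 0.
α_i > 1 for i ∈ {2, 3, 4}; NE contributions (0, 16, 10, 15), X = 41.
u_4 = (15 − 15) + 1.82·41 = 74.62.

74.62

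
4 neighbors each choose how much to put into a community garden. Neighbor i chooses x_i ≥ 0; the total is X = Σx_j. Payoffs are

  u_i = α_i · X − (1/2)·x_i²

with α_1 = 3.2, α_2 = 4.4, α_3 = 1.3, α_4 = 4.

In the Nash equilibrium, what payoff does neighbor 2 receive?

Neighbor i's FOC: ∂u_i/∂x_i = α_i − x_i = 0, so x_i* = α_i.
NE contributions = (3.2, 4.4, 1.3, 4); X = 12.9.
u_2 = α_2·X − ½·(x_2)² = 4.4·12.9 − ½·4.4² = 47.08.

47.08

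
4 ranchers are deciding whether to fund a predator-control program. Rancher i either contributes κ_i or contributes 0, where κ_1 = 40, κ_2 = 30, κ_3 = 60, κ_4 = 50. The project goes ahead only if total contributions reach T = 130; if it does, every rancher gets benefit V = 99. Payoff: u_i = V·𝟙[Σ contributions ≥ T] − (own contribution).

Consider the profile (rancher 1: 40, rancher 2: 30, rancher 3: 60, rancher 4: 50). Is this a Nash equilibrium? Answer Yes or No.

No

Total = 180 ≥ 130: provided.
Rancher 1 (pledges 40, payoff 59): dropping to 0 → total 140, payoff 99. Profitable deviation.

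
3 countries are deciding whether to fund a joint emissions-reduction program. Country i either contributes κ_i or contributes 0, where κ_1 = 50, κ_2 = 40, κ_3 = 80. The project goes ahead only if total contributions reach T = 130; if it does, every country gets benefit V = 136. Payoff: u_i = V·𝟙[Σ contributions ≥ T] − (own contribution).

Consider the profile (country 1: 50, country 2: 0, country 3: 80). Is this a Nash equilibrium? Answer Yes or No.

Yes

Total = 130 ≥ 130: provided.
Country 1 (pledges 50, payoff 86): dropping to 0 → total 80, payoff 0. No gain.
Country 2 (pledges 0, payoff 136): pledging 40 → total 170, payoff 96. No gain.
Country 3 (pledges 80, payoff 56): dropping to 0 → total 50, payoff 0. No gain.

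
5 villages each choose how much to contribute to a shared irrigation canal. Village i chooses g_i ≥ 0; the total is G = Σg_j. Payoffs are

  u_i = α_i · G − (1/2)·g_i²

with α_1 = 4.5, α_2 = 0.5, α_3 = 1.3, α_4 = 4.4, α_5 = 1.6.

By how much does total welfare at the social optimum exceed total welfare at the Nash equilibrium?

248.99

Village i's FOC: ∂u_i/∂g_i = α_i − g_i = 0, so g_i* = α_i.
NE contributions = (4.5, 0.5, 1.3, 4.4, 1.6); G = 12.3.
W^NE = (Σα)·G − ½Σα_i² = 12.3² − ½·44.11 = 129.235.
Planner sets g_i = Σα_j = 12.3 for every i, so G^SO = 5·12.3 = 61.5.
W^SO = (Σα)·G^SO − ½·5·(Σα)² = (5/2)·12.3² = 378.225.
Deadweight loss = W^SO − W^NE = 248.99.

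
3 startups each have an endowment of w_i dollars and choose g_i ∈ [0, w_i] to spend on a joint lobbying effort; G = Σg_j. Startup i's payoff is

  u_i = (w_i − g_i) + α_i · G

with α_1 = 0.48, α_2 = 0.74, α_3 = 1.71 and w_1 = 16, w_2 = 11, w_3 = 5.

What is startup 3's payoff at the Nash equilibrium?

8.55

∂u_i/∂g_i = α_i − 1, so startup i contributes w_i if α_i > 1, else 0.
α_i > 1 for i ∈ {3}; NE contributions (0, 0, 5), G = 5.
u_3 = (5 − 5) + 1.71·5 = 8.55.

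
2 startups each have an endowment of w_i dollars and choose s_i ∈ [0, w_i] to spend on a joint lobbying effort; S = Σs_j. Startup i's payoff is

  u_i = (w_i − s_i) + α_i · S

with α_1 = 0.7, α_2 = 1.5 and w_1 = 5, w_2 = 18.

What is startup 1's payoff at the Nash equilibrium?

17.6

∂u_i/∂s_i = α_i − 1, so startup i contributes w_i if α_i > 1, else 0.
α_i > 1 for i ∈ {2}; NE contributions (0, 18), S = 18.
u_1 = (5 − 0) + 0.7·18 = 17.6.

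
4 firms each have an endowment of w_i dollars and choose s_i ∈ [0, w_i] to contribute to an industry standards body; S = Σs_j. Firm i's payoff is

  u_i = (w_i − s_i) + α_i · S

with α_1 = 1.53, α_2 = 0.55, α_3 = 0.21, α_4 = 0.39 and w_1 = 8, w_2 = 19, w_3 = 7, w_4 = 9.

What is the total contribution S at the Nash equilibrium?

∂u_i/∂s_i = α_i − 1, so firm i contributes w_i if α_i > 1, else 0.
α_i > 1 for i ∈ {1}; NE contributions (8, 0, 0, 0), S = 8.

8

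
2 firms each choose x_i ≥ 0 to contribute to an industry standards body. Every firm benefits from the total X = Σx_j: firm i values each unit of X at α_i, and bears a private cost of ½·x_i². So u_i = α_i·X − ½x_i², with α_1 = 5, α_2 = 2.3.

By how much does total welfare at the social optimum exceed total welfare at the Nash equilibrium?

Firm i's FOC: ∂u_i/∂x_i = α_i − x_i = 0, so x_i* = α_i.
NE contributions = (5, 2.3); X = 7.3.
W^NE = (Σα)·X − ½Σα_i² = 7.3² − ½·30.29 = 38.145.
Planner sets x_i = Σα_j = 7.3 for every i, so X^SO = 2·7.3 = 14.6.
W^SO = (Σα)·X^SO − ½·2·(Σα)² = (2/2)·7.3² = 53.29.
Deadweight loss = W^SO − W^NE = 15.145.

15.145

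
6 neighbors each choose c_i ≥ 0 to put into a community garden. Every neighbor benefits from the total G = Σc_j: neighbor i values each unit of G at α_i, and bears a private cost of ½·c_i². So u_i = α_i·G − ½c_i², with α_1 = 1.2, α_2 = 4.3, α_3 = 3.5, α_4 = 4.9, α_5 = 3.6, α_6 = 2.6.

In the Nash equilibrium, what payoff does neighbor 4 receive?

86.485

Neighbor i's FOC: ∂u_i/∂c_i = α_i − c_i = 0, so c_i* = α_i.
NE contributions = (1.2, 4.3, 3.5, 4.9, 3.6, 2.6); G = 20.1.
u_4 = α_4·G − ½·(c_4)² = 4.9·20.1 − ½·4.9² = 86.485.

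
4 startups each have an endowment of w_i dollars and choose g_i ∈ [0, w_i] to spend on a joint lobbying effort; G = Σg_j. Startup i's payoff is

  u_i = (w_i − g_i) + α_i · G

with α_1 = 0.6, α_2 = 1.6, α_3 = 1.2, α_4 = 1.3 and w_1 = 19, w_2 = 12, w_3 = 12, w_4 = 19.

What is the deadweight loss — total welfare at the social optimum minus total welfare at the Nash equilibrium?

∂u_i/∂g_i = α_i − 1, so startup i contributes w_i if α_i > 1, else 0.
α_i > 1 for i ∈ {2, 3, 4}; NE contributions (0, 12, 12, 19), G = 43.
W^NE = Σw_i − G^NE + (Σα_i)·G^NE = 62 + 3.7·43 = 221.1.
Planner: ∂(Σu_j)/∂g_i = Σα_j − 1 = 3.7 > 0, so everyone contributes w_i; G^SO = 62, W^SO = 62 + 3.7·62 = 291.4.
Deadweight loss = 70.3.

70.3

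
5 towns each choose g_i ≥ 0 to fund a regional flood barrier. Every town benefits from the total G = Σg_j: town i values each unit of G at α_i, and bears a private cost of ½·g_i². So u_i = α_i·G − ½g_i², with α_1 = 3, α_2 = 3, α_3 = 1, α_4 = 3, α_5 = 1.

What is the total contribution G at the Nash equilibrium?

11

Town i's FOC: ∂u_i/∂g_i = α_i − g_i = 0, so g_i* = α_i.
NE contributions = (3, 3, 1, 3, 1); G = 11.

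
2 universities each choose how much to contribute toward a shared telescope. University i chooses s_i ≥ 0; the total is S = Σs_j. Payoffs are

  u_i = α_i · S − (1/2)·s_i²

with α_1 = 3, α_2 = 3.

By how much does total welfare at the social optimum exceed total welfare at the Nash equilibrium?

University i's FOC: ∂u_i/∂s_i = α_i − s_i = 0, so s_i* = α_i.
NE contributions = (3, 3); S = 6.
W^NE = (Σα)·S − ½Σα_i² = 6² − ½·18 = 27.
Planner sets s_i = Σα_j = 6 for every i, so S^SO = 2·6 = 12.
W^SO = (Σα)·S^SO − ½·2·(Σα)² = (2/2)·6² = 36.
Deadweight loss = W^SO − W^NE = 9.

9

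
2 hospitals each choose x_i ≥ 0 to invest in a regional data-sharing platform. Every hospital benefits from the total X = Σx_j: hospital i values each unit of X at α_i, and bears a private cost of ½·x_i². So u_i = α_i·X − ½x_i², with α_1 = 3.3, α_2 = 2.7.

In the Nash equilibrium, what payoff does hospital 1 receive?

Hospital i's FOC: ∂u_i/∂x_i = α_i − x_i = 0, so x_i* = α_i.
NE contributions = (3.3, 2.7); X = 6.
u_1 = α_1·X − ½·(x_1)² = 3.3·6 − ½·3.3² = 14.355.

14.355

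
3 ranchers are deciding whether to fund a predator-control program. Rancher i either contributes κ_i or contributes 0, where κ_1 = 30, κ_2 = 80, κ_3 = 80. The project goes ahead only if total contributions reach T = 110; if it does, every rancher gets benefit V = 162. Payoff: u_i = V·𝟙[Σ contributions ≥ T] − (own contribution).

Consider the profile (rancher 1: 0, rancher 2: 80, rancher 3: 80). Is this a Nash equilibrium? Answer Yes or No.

Total = 160 ≥ 110: provided.
Rancher 1 (pledges 0, payoff 162): pledging 30 → total 190, payoff 132. No gain.
Rancher 2 (pledges 80, payoff 82): dropping to 0 → total 80, payoff 0. No gain.
Rancher 3 (pledges 80, payoff 82): dropping to 0 → total 80, payoff 0. No gain.

Yes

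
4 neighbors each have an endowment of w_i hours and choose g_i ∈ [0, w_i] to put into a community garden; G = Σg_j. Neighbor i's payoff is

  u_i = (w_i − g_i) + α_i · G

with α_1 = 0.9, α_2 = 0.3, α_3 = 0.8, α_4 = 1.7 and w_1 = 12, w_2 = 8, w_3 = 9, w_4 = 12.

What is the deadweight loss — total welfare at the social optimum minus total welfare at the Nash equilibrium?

78.3

∂u_i/∂g_i = α_i − 1, so neighbor i contributes w_i if α_i > 1, else 0.
α_i > 1 for i ∈ {4}; NE contributions (0, 0, 0, 12), G = 12.
W^NE = Σw_i − G^NE + (Σα_i)·G^NE = 41 + 2.7·12 = 73.4.
Planner: ∂(Σu_j)/∂g_i = Σα_j − 1 = 2.7 > 0, so everyone contributes w_i; G^SO = 41, W^SO = 41 + 2.7·41 = 151.7.
Deadweight loss = 78.3.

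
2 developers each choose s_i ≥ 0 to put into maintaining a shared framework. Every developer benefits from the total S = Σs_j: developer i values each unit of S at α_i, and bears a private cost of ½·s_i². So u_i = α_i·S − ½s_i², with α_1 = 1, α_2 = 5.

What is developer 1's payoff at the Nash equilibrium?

Developer i's FOC: ∂u_i/∂s_i = α_i − s_i = 0, so s_i* = α_i.
NE contributions = (1, 5); S = 6.
u_1 = α_1·S − ½·(s_1)² = 1·6 − ½·1² = 5.5.

5.5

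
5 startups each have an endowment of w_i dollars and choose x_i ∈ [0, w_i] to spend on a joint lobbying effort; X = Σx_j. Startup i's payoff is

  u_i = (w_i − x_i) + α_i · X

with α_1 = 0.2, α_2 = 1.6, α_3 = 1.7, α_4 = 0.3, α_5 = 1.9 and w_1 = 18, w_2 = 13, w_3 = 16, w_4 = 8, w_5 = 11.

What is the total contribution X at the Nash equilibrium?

∂u_i/∂x_i = α_i − 1, so startup i contributes w_i if α_i > 1, else 0.
α_i > 1 for i ∈ {2, 3, 5}; NE contributions (0, 13, 16, 0, 11), X = 40.

40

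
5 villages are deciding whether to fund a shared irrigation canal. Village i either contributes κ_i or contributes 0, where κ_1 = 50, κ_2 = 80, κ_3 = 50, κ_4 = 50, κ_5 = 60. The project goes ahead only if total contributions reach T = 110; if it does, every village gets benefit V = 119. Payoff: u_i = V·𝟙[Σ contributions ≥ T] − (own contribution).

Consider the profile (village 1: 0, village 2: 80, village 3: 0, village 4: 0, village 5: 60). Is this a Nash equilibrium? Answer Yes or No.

Yes

Total = 140 ≥ 110: provided.
Village 1 (pledges 0, payoff 119): pledging 50 → total 190, payoff 69. No gain.
Village 2 (pledges 80, payoff 39): dropping to 0 → total 60, payoff 0. No gain.
Village 3 (pledges 0, payoff 119): pledging 50 → total 190, payoff 69. No gain.
Village 4 (pledges 0, payoff 119): pledging 50 → total 190, payoff 69. No gain.
Village 5 (pledges 60, payoff 59): dropping to 0 → total 80, payoff 0. No gain.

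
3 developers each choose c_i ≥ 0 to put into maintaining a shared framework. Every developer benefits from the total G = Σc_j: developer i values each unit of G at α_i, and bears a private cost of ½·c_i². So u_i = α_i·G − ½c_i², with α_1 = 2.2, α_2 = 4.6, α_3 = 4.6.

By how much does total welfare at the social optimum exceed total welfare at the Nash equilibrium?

Developer i's FOC: ∂u_i/∂c_i = α_i − c_i = 0, so c_i* = α_i.
NE contributions = (2.2, 4.6, 4.6); G = 11.4.
W^NE = (Σα)·G − ½Σα_i² = 11.4² − ½·47.16 = 106.38.
Planner sets c_i = Σα_j = 11.4 for every i, so G^SO = 3·11.4 = 34.2.
W^SO = (Σα)·G^SO − ½·3·(Σα)² = (3/2)·11.4² = 194.94.
Deadweight loss = W^SO − W^NE = 88.56.

88.56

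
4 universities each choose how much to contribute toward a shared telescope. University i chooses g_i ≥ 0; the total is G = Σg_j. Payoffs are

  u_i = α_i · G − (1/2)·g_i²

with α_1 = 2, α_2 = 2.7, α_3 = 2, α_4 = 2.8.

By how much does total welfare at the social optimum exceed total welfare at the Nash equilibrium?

101.815

University i's FOC: ∂u_i/∂g_i = α_i − g_i = 0, so g_i* = α_i.
NE contributions = (2, 2.7, 2, 2.8); G = 9.5.
W^NE = (Σα)·G − ½Σα_i² = 9.5² − ½·23.13 = 78.685.
Planner sets g_i = Σα_j = 9.5 for every i, so G^SO = 4·9.5 = 38.
W^SO = (Σα)·G^SO − ½·4·(Σα)² = (4/2)·9.5² = 180.5.
Deadweight loss = W^SO − W^NE = 101.815.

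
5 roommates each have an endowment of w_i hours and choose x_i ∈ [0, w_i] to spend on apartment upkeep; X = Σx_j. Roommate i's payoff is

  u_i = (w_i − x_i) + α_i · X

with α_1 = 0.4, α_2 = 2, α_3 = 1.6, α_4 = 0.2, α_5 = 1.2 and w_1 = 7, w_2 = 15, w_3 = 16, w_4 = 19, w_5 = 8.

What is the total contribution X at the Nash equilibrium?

39

∂u_i/∂x_i = α_i − 1, so roommate i contributes w_i if α_i > 1, else 0.
α_i > 1 for i ∈ {2, 3, 5}; NE contributions (0, 15, 16, 0, 8), X = 39.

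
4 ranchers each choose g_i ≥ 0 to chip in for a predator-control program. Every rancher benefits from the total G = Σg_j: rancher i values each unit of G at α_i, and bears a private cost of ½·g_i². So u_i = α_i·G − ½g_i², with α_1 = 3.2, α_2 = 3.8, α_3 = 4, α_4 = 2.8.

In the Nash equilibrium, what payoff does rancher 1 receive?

39.04

Rancher i's FOC: ∂u_i/∂g_i = α_i − g_i = 0, so g_i* = α_i.
NE contributions = (3.2, 3.8, 4, 2.8); G = 13.8.
u_1 = α_1·G − ½·(g_1)² = 3.2·13.8 − ½·3.2² = 39.04.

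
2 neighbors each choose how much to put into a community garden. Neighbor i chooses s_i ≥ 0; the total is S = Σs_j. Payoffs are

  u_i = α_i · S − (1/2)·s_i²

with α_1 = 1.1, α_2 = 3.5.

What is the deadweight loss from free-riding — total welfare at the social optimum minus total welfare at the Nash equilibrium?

Neighbor i's FOC: ∂u_i/∂s_i = α_i − s_i = 0, so s_i* = α_i.
NE contributions = (1.1, 3.5); S = 4.6.
W^NE = (Σα)·S − ½Σα_i² = 4.6² − ½·13.46 = 14.43.
Planner sets s_i = Σα_j = 4.6 for every i, so S^SO = 2·4.6 = 9.2.
W^SO = (Σα)·S^SO − ½·2·(Σα)² = (2/2)·4.6² = 21.16.
Deadweight loss = W^SO − W^NE = 6.73.

6.73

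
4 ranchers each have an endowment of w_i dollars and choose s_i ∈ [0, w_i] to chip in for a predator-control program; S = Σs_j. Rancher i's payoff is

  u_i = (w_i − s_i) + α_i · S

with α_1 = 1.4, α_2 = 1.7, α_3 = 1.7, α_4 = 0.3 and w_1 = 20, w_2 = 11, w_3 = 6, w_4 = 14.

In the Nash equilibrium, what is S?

∂u_i/∂s_i = α_i − 1, so rancher i contributes w_i if α_i > 1, else 0.
α_i > 1 for i ∈ {1, 2, 3}; NE contributions (20, 11, 6, 0), S = 37.

37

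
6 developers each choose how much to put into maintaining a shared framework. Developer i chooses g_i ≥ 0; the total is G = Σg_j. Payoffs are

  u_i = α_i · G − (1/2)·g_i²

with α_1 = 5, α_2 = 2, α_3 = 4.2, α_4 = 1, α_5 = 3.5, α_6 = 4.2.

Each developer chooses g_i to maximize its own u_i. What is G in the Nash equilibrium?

Developer i's FOC: ∂u_i/∂g_i = α_i − g_i = 0, so g_i* = α_i.
NE contributions = (5, 2, 4.2, 1, 3.5, 4.2); G = 19.9.

19.9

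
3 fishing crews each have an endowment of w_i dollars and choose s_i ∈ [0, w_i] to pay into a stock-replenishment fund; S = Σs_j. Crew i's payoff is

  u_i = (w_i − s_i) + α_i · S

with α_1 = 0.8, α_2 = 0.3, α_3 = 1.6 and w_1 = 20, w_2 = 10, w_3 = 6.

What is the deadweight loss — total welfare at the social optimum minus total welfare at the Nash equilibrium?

51

∂u_i/∂s_i = α_i − 1, so crew i contributes w_i if α_i > 1, else 0.
α_i > 1 for i ∈ {3}; NE contributions (0, 0, 6), S = 6.
W^NE = Σw_i − S^NE + (Σα_i)·S^NE = 36 + 1.7·6 = 46.2.
Planner: ∂(Σu_j)/∂s_i = Σα_j − 1 = 1.7 > 0, so everyone contributes w_i; S^SO = 36, W^SO = 36 + 1.7·36 = 97.2.
Deadweight loss = 51.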